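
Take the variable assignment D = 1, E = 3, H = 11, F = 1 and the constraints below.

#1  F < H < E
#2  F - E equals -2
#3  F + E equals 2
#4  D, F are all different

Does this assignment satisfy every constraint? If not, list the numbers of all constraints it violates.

#1 values 1, 11, 3; H = 11 is not < E = 3  no
#2 F - E = 1 - 3 = -2  yes
#3 F + E = 1 + 3 = 4, not 2  no
#4 D = F = 1, not all different  no

The assignment fails constraints 1, 3, 4.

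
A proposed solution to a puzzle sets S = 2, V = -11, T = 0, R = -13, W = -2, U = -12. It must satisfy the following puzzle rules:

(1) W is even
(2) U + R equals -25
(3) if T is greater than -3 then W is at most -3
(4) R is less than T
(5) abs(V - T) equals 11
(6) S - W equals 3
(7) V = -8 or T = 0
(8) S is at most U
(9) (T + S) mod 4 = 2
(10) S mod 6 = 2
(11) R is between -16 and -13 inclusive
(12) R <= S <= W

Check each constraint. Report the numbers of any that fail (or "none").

No — constraints 3, 6, 8, 12 are not satisfied.

(1) W = -2 is even  OK
(2) U + R = -12 + (-13) = -25  OK
(3) T = 0 > -3, so we need W ≤ -3; but W = -2 > -3  FAIL
(4) R = -13, T = 0; -13 < 0  OK
(5) abs(-11 - 0) = 11  OK
(6) S - W = 2 - (-2) = 4, not 3  FAIL
(7) V = -11 ≠ -8, but T = 0 = 0 (second disjunct)  OK
(8) S = 2, U = -12; 2 > -12 (want ≤)  FAIL
(9) T + S = 2; 2 mod 4 = 2  OK
(10) 2 mod 6 = 2  OK
(11) R = -13 lies in [-16, -13]  OK
(12) values -13, 2, -2; S = 2 is not <= W = -2  FAIL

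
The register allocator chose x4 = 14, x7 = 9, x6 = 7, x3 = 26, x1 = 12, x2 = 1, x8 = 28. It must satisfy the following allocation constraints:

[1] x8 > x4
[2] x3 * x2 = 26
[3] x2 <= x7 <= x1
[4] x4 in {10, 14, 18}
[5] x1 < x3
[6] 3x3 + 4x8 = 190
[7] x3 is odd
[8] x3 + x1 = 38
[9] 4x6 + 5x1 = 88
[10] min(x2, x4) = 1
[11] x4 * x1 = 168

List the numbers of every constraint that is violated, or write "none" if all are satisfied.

[1] x8 = 28, x4 = 14; 28 > 14 — holds.
[2] x3 * x2 = 26 * 1 = 26 — holds.
[3] values 1 <= 9 <= 12 — holds.
[4] x4 = 14 is in {10, 14, 18} — holds.
[5] x1 = 12, x3 = 26; 12 < 26 — holds.
[6] 3x3 + 4x8 = 3(26) + 4(28) = 190 — holds.
[7] x3 = 26 is even — fails.
[8] x3 + x1 = 26 + 12 = 38 — holds.
[9] 4x6 + 5x1 = 4(7) + 5(12) = 88 — holds.
[10] min(1, 14) = 1 — holds.
[11] x4 * x1 = 14 * 12 = 168 — holds.

Violated: 7.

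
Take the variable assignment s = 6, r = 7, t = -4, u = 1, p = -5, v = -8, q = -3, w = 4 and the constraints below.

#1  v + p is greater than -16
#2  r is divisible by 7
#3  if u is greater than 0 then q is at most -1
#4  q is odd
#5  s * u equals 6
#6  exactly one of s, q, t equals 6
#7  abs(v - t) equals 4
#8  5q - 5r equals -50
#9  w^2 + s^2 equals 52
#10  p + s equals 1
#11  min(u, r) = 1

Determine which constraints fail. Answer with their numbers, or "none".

None — every constraint holds.

#1 v + p = -8 + (-5) = -13; -13 > -16 — OK.
#2 7 / 7 = 1, so 7 divides 7 — OK.
#3 u = 1 > 0, so we need q ≤ -1; q = -3 ≤ -1 — OK.
#4 q = -3 is odd — OK.
#5 s * u = 6 * 1 = 6 — OK.
#6 s=6, q=-3, t=-4; 1 of them equals 6 — OK.
#7 abs(-8 - (-4)) = 4 — OK.
#8 5q - 5r = 5(-3) - 5(7) = -50 — OK.
#9 w^2 + s^2 = 4^2 + 6^2 = 16 + 36 = 52 — OK.
#10 p + s = -5 + 6 = 1 — OK.
#11 min(1, 7) = 1 — OK.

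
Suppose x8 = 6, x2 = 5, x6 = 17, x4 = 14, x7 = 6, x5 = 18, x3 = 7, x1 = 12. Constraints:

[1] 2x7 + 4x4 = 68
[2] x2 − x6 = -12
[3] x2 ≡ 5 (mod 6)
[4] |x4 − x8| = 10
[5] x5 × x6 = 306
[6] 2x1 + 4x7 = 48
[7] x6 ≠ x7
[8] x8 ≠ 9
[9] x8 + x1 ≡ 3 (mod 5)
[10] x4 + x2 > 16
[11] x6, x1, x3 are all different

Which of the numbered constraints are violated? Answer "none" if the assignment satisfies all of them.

Constraint 4 does not hold.

[1] 2x7 + 4x4 = 2(6) + 4(14) = 68 — OK.
[2] x2 − x6 = 5 − 17 = -12 — OK.
[3] 5 mod 6 = 5 — OK.
[4] |14 − 6| = 8, not 10 — violated.
[5] x5 × x6 = 18 × 17 = 306 — OK.
[6] 2x1 + 4x7 = 2(12) + 4(6) = 48 — OK.
[7] x6 = 17, x7 = 6; distinct — OK.
[8] x8 = 6, and 6 ≠ 9 — OK.
[9] x8 + x1 = 18; 18 mod 5 = 3 — OK.
[10] x4 + x2 = 14 + 5 = 19; 19 > 16 — OK.
[11] values 17, 12, 7 are pairwise distinct — OK.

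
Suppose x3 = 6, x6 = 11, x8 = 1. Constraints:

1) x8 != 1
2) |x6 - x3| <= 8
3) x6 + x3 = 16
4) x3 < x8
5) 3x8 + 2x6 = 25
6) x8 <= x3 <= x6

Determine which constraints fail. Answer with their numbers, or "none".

Constraints 1, 3, and 4 are violated.

1) x8 = 1, but 1 is required to differ  fails
2) |11 - 6| = 5; 5 ≤ 8  holds
3) x6 + x3 = 11 + 6 = 17, not 16  fails
4) x3 = 6, x8 = 1; 6 ≥ 1 (want <)  fails
5) 3x8 + 2x6 = 3(1) + 2(11) = 25  holds
6) values 1 <= 6 <= 11  holds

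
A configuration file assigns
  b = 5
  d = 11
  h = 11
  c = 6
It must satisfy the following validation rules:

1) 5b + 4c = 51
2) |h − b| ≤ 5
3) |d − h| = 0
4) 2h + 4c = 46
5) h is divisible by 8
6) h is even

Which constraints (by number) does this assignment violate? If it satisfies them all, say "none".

1) 5b + 4c = 5(5) + 4(6) = 49, not 51  ✘
2) |11 − 5| = 6; 6 > 5, exceeds bound 5  ✘
3) |11 − 11| = 0  ✔
4) 2h + 4c = 2(11) + 4(6) = 46  ✔
5) 11 = 8×1 + 3, so 8 does not divide 11  ✘
6) h = 11 is odd  ✘

Constraints 1, 2, 5, and 6 do not hold.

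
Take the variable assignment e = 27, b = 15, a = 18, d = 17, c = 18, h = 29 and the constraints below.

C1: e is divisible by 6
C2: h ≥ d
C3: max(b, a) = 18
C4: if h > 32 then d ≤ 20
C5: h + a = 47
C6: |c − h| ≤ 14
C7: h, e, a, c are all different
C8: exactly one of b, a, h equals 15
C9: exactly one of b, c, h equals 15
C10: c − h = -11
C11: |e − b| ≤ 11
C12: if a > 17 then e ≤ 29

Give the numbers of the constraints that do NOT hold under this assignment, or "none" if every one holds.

C1: 27 = 6×4 + 3, so 6 does not divide 27 — fails.
C2: h = 29, d = 17; 29 ≥ 17 — holds.
C3: max(15, 18) = 18 — holds.
C4: h = 29, not > 32; antecedent false, conditional vacuously true — holds.
C5: h + a = 29 + 18 = 47 — holds.
C6: |18 − 29| = 11; 11 ≤ 14 — holds.
C7: a = c = 18, not all different — fails.
C8: b=15, a=18, h=29; 1 of them equals 15 — holds.
C9: b=15, c=18, h=29; 1 of them equals 15 — holds.
C10: c − h = 18 − 29 = -11 — holds.
C11: |27 − 15| = 12; 12 > 11, exceeds bound 11 — fails.
C12: a = 18 > 17, so we need e ≤ 29; e = 27 ≤ 29 — holds.

No — constraints 1, 7, 11 are not satisfied.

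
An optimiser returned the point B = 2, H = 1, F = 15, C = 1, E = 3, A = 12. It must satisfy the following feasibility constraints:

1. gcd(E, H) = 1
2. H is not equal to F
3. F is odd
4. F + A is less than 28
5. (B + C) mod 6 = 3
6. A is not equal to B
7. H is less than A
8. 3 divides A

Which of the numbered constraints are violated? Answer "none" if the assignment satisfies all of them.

All constraints are satisfied.

1. gcd(3, 1) = 1  holds
2. H = 1, F = 15; distinct  holds
3. F = 15 is odd  holds
4. F + A = 15 + 12 = 27; 27 < 28  holds
5. B + C = 3; 3 mod 6 = 3  holds
6. A = 12, B = 2; distinct  holds
7. H = 1, A = 12; 1 < 12  holds
8. 12 / 3 = 4, so 3 divides 12  holds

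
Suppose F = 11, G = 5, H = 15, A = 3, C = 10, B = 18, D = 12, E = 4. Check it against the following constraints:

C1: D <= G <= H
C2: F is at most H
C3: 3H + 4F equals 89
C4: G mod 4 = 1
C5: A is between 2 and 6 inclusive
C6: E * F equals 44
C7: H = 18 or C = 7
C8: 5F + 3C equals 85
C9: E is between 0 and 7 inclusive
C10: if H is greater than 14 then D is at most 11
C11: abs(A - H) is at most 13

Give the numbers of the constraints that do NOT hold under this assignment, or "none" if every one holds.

C1: values 12, 5, 15; D = 12 is not <= G = 5 — does not hold.
C2: F = 11, H = 15; 11 ≤ 15 — holds.
C3: 3H + 4F = 3(15) + 4(11) = 89 — holds.
C4: 5 mod 4 = 1 — holds.
C5: A = 3 lies in [2, 6] — holds.
C6: E * F = 4 * 11 = 44 — holds.
C7: H = 15 ≠ 18 and C = 10 ≠ 7; both disjuncts false — does not hold.
C8: 5F + 3C = 5(11) + 3(10) = 85 — holds.
C9: E = 4 lies in [0, 7] — holds.
C10: H = 15 > 14, so we need D ≤ 11; but D = 12 > 11 — does not hold.
C11: abs(3 - 15) = 12; 12 ≤ 13 — holds.

The assignment fails constraints 1, 7, and 10.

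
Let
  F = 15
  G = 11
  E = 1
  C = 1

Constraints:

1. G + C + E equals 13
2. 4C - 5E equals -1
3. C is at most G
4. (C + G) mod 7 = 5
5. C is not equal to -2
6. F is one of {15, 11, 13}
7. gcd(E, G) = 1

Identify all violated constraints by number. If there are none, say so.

1. G + C + E = 11 + 1 + 1 = 13 — satisfied.
2. 4C - 5E = 4(1) - 5(1) = -1 — satisfied.
3. C = 1, G = 11; 1 ≤ 11 — satisfied.
4. C + G = 12; 12 mod 7 = 5 — satisfied.
5. C = 1, and 1 ≠ -2 — satisfied.
6. F = 15 is in {15, 11, 13} — satisfied.
7. gcd(1, 11) = 1 — satisfied.

None — every constraint holds.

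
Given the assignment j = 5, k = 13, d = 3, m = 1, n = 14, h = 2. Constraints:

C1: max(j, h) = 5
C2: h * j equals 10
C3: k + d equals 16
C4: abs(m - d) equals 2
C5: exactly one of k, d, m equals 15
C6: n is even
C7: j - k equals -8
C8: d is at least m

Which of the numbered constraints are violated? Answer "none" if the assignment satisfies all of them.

C1: max(5, 2) = 5  yes
C2: h * j = 2 * 5 = 10  yes
C3: k + d = 13 + 3 = 16  yes
C4: abs(1 - 3) = 2  yes
C5: k=13, d=3, m=1; 0 of them equal 15, not exactly one  no
C6: n = 14 is even  yes
C7: j - k = 5 - 13 = -8  yes
C8: d = 3, m = 1; 3 ≥ 1  yes

Violated: 5.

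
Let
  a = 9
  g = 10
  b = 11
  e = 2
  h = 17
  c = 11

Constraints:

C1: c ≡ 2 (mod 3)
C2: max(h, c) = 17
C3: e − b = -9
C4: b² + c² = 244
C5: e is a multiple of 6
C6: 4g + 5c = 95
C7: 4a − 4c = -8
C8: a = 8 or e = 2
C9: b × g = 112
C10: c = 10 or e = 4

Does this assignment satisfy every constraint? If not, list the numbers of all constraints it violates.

Constraints 4, 5, 9, 10 do not hold.

C1: 11 mod 3 = 2 — OK.
C2: max(17, 11) = 17 — OK.
C3: e − b = 2 − 11 = -9 — OK.
C4: b² + c² = 11² + 11² = 121 + 121 = 242, not 244 — violated.
C5: 2 = 6×0 + 2, so 6 does not divide 2 — violated.
C6: 4g + 5c = 4(10) + 5(11) = 95 — OK.
C7: 4a − 4c = 4(9) − 4(11) = -8 — OK.
C8: a = 9 ≠ 8, but e = 2 = 2 (second disjunct) — OK.
C9: b × g = 11 × 10 = 110, not 112 — violated.
C10: c = 11 ≠ 10 and e = 2 ≠ 4; both disjuncts false — violated.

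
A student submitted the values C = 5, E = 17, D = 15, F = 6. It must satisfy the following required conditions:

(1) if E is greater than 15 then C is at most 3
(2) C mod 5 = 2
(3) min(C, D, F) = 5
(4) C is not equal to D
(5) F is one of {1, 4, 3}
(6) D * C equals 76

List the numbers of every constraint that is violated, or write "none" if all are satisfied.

(1) E = 17 > 15, so we need C ≤ 3; but C = 5 > 3  ✗
(2) 5 mod 5 = 0, not 2  ✗
(3) min(5, 15, 6) = 5  ✓
(4) C = 5, D = 15; distinct  ✓
(5) F = 6 is not in {1, 4, 3}  ✗
(6) D * C = 15 * 5 = 75, not 76  ✗

The assignment fails constraints 1, 2, 5, 6.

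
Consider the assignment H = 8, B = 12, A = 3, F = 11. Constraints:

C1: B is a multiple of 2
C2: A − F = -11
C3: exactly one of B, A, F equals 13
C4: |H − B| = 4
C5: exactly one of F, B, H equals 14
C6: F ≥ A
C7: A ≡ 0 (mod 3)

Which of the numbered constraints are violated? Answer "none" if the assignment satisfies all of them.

Constraints 2, 3, 5 are violated.

C1: 12 / 2 = 6, so 2 divides 12 — satisfied.
C2: A − F = 3 − 11 = -8, not -11 — violated.
C3: B=12, A=3, F=11; 0 of them equal 13, not exactly one — violated.
C4: |8 − 12| = 4 — satisfied.
C5: F=11, B=12, H=8; 0 of them equal 14, not exactly one — violated.
C6: F = 11, A = 3; 11 ≥ 3 — satisfied.
C7: 3 mod 3 = 0 — satisfied.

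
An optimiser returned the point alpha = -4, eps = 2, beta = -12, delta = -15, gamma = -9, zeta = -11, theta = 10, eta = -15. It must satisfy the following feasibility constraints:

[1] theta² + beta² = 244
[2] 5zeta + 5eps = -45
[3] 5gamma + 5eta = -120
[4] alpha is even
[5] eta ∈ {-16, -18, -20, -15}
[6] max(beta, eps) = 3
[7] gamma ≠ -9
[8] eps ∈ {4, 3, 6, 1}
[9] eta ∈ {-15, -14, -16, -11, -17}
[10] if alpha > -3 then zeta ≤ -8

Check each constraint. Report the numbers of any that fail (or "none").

[1] theta² + beta² = 10² + (-12)² = 100 + 144 = 244  yes
[2] 5zeta + 5eps = 5(-11) + 5(2) = -45  yes
[3] 5gamma + 5eta = 5(-9) + 5(-15) = -120  yes
[4] alpha = -4 is even  yes
[5] eta = -15 is in {-16, -18, -20, -15}  yes
[6] max(-12, 2) = 2, not 3  no
[7] gamma = -9, but -9 is required to differ  no
[8] eps = 2 is not in {4, 3, 6, 1}  no
[9] eta = -15 is in {-15, -14, -16, -11, -17}  yes
[10] alpha = -4, not > -3; antecedent false, conditional vacuously true  yes

The assignment fails constraints 6, 7, 8.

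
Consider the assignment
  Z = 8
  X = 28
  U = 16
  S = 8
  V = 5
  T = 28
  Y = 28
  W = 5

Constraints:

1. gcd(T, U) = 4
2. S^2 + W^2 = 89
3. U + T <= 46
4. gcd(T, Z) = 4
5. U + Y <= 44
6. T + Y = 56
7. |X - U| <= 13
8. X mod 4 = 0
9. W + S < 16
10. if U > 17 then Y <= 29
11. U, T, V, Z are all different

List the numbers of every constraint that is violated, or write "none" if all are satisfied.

1. gcd(28, 16) = 4 — OK.
2. S^2 + W^2 = 8^2 + 5^2 = 64 + 25 = 89 — OK.
3. U + T = 16 + 28 = 44; 44 ≤ 46 — OK.
4. gcd(28, 8) = 4 — OK.
5. U + Y = 16 + 28 = 44; 44 ≤ 44 — OK.
6. T + Y = 28 + 28 = 56 — OK.
7. |28 - 16| = 12; 12 ≤ 13 — OK.
8. 28 mod 4 = 0 — OK.
9. W + S = 5 + 8 = 13; 13 < 16 — OK.
10. U = 16, not > 17; antecedent false, conditional vacuously true — OK.
11. values 16, 28, 5, 8 are pairwise distinct — OK.

No violations.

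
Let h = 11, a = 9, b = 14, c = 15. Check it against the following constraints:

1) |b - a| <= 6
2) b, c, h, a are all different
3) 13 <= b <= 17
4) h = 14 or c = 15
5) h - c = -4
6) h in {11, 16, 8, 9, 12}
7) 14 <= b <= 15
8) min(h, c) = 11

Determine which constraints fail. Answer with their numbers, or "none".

Yes — all constraints hold.

1) |14 - 9| = 5; 5 ≤ 6 — holds.
2) values 14, 15, 11, 9 are pairwise distinct — holds.
3) b = 14 lies in [13, 17] — holds.
4) h = 11 ≠ 14, but c = 15 = 15 (second disjunct) — holds.
5) h - c = 11 - 15 = -4 — holds.
6) h = 11 is in {11, 16, 8, 9, 12} — holds.
7) b = 14 lies in [14, 15] — holds.
8) min(11, 15) = 11 — holds.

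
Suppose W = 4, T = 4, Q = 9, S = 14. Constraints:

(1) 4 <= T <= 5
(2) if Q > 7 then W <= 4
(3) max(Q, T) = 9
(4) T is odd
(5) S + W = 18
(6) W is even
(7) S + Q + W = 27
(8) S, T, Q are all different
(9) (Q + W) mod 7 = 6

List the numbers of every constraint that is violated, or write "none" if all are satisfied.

(1) T = 4 lies in [4, 5]  true
(2) Q = 9 > 7, so we need W ≤ 4; W = 4 ≤ 4  true
(3) max(9, 4) = 9  true
(4) T = 4 is even  false
(5) S + W = 14 + 4 = 18  true
(6) W = 4 is even  true
(7) S + Q + W = 14 + 9 + 4 = 27  true
(8) values 14, 4, 9 are pairwise distinct  true
(9) Q + W = 13; 13 mod 7 = 6  true

Constraint 4 is violated.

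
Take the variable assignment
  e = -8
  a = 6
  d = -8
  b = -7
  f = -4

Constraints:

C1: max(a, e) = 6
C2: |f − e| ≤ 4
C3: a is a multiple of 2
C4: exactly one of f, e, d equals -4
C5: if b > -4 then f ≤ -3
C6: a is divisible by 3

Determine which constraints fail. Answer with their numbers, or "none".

No violations.

C1: max(6, -8) = 6 — holds.
C2: |-4 − (-8)| = 4; 4 ≤ 4 — holds.
C3: 6 / 2 = 3, so 2 divides 6 — holds.
C4: f=-4, e=-8, d=-8; 1 of them equals -4 — holds.
C5: b = -7, not > -4; antecedent false, conditional vacuously true — holds.
C6: 6 / 3 = 2, so 3 divides 6 — holds.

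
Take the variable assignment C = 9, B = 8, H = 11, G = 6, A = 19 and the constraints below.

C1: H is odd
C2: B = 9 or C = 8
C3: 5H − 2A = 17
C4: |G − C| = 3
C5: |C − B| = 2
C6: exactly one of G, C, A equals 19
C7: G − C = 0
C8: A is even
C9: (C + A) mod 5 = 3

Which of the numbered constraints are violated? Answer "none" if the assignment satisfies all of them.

C1: H = 11 is odd  holds
C2: B = 8 ≠ 9 and C = 9 ≠ 8; both disjuncts false  fails
C3: 5H − 2A = 5(11) − 2(19) = 17  holds
C4: |6 − 9| = 3  holds
C5: |9 − 8| = 1, not 2  fails
C6: G=6, C=9, A=19; 1 of them equals 19  holds
C7: G − C = 6 − 9 = -3, not 0  fails
C8: A = 19 is odd  fails
C9: C + A = 28; 28 mod 5 = 3  holds

Constraints 2, 5, 7, 8 do not hold.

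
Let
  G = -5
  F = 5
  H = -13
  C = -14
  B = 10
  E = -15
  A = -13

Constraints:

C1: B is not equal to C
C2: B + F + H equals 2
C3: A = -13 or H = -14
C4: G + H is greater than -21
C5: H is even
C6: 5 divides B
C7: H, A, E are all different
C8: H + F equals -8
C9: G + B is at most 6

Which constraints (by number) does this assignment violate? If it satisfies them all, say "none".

The assignment fails constraints 5, 7.

C1: B = 10, C = -14; distinct  OK
C2: B + F + H = 10 + 5 + (-13) = 2  OK
C3: A = -13 = -13 (first disjunct)  OK
C4: G + H = -5 + (-13) = -18; -18 > -21  OK
C5: H = -13 is odd  FAIL
C6: 10 / 5 = 2, so 5 divides 10  OK
C7: H = A = -13, not all different  FAIL
C8: H + F = -13 + 5 = -8  OK
C9: G + B = -5 + 10 = 5; 5 ≤ 6  OK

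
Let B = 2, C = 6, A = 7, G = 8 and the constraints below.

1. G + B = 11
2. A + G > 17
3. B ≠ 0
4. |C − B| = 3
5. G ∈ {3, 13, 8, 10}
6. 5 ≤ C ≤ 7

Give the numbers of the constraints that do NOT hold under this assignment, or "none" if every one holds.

1. G + B = 8 + 2 = 10, not 11 — does not hold.
2. A + G = 7 + 8 = 15; 15 ≤ 17, bound 17 not met — does not hold.
3. B = 2, and 2 ≠ 0 — holds.
4. |6 − 2| = 4, not 3 — does not hold.
5. G = 8 is in {3, 13, 8, 10} — holds.
6. C = 6 lies in [5, 7] — holds.

Violated: 1, 2, and 4.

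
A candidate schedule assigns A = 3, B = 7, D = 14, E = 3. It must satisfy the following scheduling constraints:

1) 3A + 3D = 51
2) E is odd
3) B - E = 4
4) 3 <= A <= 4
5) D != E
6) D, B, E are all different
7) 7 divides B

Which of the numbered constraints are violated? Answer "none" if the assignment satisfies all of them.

The assignment satisfies every constraint.

1) 3A + 3D = 3(3) + 3(14) = 51  yes
2) E = 3 is odd  yes
3) B - E = 7 - 3 = 4  yes
4) A = 3 lies in [3, 4]  yes
5) D = 14, E = 3; distinct  yes
6) values 14, 7, 3 are pairwise distinct  yes
7) 7 / 7 = 1, so 7 divides 7  yes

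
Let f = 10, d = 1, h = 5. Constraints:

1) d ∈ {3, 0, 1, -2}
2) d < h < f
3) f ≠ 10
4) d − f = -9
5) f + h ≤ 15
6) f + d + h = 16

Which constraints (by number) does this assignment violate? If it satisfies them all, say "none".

1) d = 1 is in {3, 0, 1, -2} — holds.
2) values 1 < 5 < 10 — holds.
3) f = 10, but 10 is required to differ — fails.
4) d − f = 1 − 10 = -9 — holds.
5) f + h = 10 + 5 = 15; 15 ≤ 15 — holds.
6) f + d + h = 10 + 1 + 5 = 16 — holds.

No — constraint 3 is not satisfied.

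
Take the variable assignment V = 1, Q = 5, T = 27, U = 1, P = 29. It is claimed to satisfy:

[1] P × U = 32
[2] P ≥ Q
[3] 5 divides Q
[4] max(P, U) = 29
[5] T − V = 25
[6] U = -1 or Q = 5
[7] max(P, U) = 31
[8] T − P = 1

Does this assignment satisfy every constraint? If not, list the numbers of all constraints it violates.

No — constraints 1, 5, 7, and 8 are not satisfied.

[1] P × U = 29 × 1 = 29, not 32  no
[2] P = 29, Q = 5; 29 ≥ 5  yes
[3] 5 / 5 = 1, so 5 divides 5  yes
[4] max(29, 1) = 29  yes
[5] T − V = 27 − 1 = 26, not 25  no
[6] U = 1 ≠ -1, but Q = 5 = 5 (second disjunct)  yes
[7] max(29, 1) = 29, not 31  no
[8] T − P = 27 − 29 = -2, not 1  no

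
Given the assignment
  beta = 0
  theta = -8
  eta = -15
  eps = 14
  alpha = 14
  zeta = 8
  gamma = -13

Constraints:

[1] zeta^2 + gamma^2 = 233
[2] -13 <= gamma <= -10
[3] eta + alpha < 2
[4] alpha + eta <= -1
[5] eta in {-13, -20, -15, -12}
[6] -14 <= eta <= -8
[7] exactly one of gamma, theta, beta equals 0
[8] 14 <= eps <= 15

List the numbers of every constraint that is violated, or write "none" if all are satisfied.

The assignment fails constraint 6.

[1] zeta^2 + gamma^2 = 8^2 + (-13)^2 = 64 + 169 = 233 — satisfied.
[2] gamma = -13 lies in [-13, -10] — satisfied.
[3] eta + alpha = -15 + 14 = -1; -1 < 2 — satisfied.
[4] alpha + eta = 14 + (-15) = -1; -1 ≤ -1 — satisfied.
[5] eta = -15 is in {-13, -20, -15, -12} — satisfied.
[6] eta = -15 is outside [-14, -8] — violated.
[7] gamma=-13, theta=-8, beta=0; 1 of them equals 0 — satisfied.
[8] eps = 14 lies in [14, 15] — satisfied.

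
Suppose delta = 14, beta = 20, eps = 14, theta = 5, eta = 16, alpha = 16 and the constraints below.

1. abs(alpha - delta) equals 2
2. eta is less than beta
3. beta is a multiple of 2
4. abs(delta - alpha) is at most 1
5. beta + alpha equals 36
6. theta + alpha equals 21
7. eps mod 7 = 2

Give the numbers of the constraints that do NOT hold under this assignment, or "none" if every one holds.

1. abs(16 - 14) = 2  ✔
2. eta = 16, beta = 20; 16 < 20  ✔
3. 20 / 2 = 10, so 2 divides 20  ✔
4. abs(14 - 16) = 2; 2 > 1, exceeds bound 1  ✘
5. beta + alpha = 20 + 16 = 36  ✔
6. theta + alpha = 5 + 16 = 21  ✔
7. 14 mod 7 = 0, not 2  ✘

No — constraints 4 and 7 are not satisfied.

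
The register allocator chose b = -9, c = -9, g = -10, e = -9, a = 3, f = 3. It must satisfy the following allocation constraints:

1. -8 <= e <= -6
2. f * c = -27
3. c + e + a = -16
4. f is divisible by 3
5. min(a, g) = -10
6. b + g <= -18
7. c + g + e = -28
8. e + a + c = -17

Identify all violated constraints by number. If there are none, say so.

The assignment fails constraints 1, 3, and 8.

1. e = -9 is outside [-8, -6] — does not hold.
2. f * c = 3 * (-9) = -27 — holds.
3. c + e + a = -9 + (-9) + 3 = -15, not -16 — does not hold.
4. 3 / 3 = 1, so 3 divides 3 — holds.
5. min(3, -10) = -10 — holds.
6. b + g = -9 + (-10) = -19; -19 ≤ -18 — holds.
7. c + g + e = -9 + (-10) + (-9) = -28 — holds.
8. e + a + c = -9 + 3 + (-9) = -15, not -17 — does not hold.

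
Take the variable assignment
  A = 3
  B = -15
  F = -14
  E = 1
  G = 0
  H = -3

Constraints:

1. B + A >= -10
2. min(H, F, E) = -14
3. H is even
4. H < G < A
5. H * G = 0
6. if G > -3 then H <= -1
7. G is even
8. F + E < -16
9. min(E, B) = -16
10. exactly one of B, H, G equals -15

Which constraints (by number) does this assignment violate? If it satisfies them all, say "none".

1. B + A = -15 + 3 = -12; -12 < -10, bound -10 not met — violated.
2. min(-3, -14, 1) = -14 — OK.
3. H = -3 is odd — violated.
4. values -3 < 0 < 3 — OK.
5. H * G = -3 * 0 = 0 — OK.
6. G = 0 > -3, so we need H ≤ -1; H = -3 ≤ -1 — OK.
7. G = 0 is even — OK.
8. F + E = -14 + 1 = -13; -13 ≥ -16, bound -16 not met — violated.
9. min(1, -15) = -15, not -16 — violated.
10. B=-15, H=-3, G=0; 1 of them equals -15 — OK.

No — constraints 1, 3, 8, 9 are not satisfied.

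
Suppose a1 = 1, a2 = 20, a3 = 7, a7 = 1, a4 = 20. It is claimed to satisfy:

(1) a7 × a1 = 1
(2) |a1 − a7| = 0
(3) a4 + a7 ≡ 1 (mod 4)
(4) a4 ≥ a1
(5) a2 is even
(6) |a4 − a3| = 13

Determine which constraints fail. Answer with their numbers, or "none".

The assignment satisfies every constraint.

(1) a7 × a1 = 1 × 1 = 1 — satisfied.
(2) |1 − 1| = 0 — satisfied.
(3) a4 + a7 = 21; 21 mod 4 = 1 — satisfied.
(4) a4 = 20, a1 = 1; 20 ≥ 1 — satisfied.
(5) a2 = 20 is even — satisfied.
(6) |20 − 7| = 13 — satisfied.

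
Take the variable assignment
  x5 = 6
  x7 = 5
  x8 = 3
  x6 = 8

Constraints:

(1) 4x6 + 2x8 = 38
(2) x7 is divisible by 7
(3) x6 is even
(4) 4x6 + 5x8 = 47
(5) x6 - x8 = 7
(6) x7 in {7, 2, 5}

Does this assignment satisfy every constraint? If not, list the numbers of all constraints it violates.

No — constraints 2 and 5 are not satisfied.

(1) 4x6 + 2x8 = 4(8) + 2(3) = 38  yes
(2) 5 = 7*0 + 5, so 7 does not divide 5  no
(3) x6 = 8 is even  yes
(4) 4x6 + 5x8 = 4(8) + 5(3) = 47  yes
(5) x6 - x8 = 8 - 3 = 5, not 7  no
(6) x7 = 5 is in {7, 2, 5}  yes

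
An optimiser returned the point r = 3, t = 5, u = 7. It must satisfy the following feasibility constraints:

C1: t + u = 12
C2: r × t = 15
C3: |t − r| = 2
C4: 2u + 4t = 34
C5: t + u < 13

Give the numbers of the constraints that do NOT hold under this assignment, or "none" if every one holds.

C1: t + u = 5 + 7 = 12 — OK.
C2: r × t = 3 × 5 = 15 — OK.
C3: |5 − 3| = 2 — OK.
C4: 2u + 4t = 2(7) + 4(5) = 34 — OK.
C5: t + u = 5 + 7 = 12; 12 < 13 — OK.

Yes — all constraints hold.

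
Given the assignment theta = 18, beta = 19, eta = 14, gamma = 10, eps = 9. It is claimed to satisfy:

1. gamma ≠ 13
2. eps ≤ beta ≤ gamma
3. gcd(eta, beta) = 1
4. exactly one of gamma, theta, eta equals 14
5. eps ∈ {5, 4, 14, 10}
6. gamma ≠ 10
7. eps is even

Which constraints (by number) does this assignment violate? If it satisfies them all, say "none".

1. gamma = 10, and 10 ≠ 13 — OK.
2. values 9, 19, 10; beta = 19 is not ≤ gamma = 10 — violated.
3. gcd(14, 19) = 1 — OK.
4. gamma=10, theta=18, eta=14; 1 of them equals 14 — OK.
5. eps = 9 is not in {5, 4, 14, 10} — violated.
6. gamma = 10, but 10 is required to differ — violated.
7. eps = 9 is odd — violated.

The assignment fails constraints 2, 5, 6, 7.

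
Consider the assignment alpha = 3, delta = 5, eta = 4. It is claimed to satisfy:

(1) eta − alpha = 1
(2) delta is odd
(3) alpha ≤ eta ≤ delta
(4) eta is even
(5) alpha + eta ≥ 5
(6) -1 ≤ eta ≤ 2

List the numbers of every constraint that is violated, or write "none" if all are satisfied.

No — constraint 6 is not satisfied.

(1) eta − alpha = 4 − 3 = 1  ✓
(2) delta = 5 is odd  ✓
(3) values 3 ≤ 4 ≤ 5  ✓
(4) eta = 4 is even  ✓
(5) alpha + eta = 3 + 4 = 7; 7 ≥ 5  ✓
(6) eta = 4 is outside [-1, 2]  ✗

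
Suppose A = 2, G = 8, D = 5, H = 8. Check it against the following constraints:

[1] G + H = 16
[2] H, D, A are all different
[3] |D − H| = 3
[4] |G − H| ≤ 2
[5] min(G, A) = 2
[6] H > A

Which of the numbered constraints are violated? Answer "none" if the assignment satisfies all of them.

[1] G + H = 8 + 8 = 16 — holds.
[2] values 8, 5, 2 are pairwise distinct — holds.
[3] |5 − 8| = 3 — holds.
[4] |8 − 8| = 0; 0 ≤ 2 — holds.
[5] min(8, 2) = 2 — holds.
[6] H = 8, A = 2; 8 > 2 — holds.

All constraints are satisfied.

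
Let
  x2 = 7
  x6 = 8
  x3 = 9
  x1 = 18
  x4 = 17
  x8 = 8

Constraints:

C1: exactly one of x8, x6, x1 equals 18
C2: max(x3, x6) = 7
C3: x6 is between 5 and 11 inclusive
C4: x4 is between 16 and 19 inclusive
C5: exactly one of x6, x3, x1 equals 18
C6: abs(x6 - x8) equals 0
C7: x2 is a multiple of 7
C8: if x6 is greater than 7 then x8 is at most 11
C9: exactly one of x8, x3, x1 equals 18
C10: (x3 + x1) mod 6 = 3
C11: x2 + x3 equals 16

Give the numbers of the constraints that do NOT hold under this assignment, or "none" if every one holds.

Violated: 2.

C1: x8=8, x6=8, x1=18; 1 of them equals 18  yes
C2: max(9, 8) = 9, not 7  no
C3: x6 = 8 lies in [5, 11]  yes
C4: x4 = 17 lies in [16, 19]  yes
C5: x6=8, x3=9, x1=18; 1 of them equals 18  yes
C6: abs(8 - 8) = 0  yes
C7: 7 / 7 = 1, so 7 divides 7  yes
C8: x6 = 8 > 7, so we need x8 ≤ 11; x8 = 8 ≤ 11  yes
C9: x8=8, x3=9, x1=18; 1 of them equals 18  yes
C10: x3 + x1 = 27; 27 mod 6 = 3  yes
C11: x2 + x3 = 7 + 9 = 16  yes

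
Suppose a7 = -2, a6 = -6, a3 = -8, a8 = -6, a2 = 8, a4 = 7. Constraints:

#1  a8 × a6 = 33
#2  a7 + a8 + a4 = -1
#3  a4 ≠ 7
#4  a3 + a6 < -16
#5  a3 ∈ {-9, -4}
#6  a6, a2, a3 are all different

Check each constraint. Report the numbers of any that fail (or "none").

#1 a8 × a6 = -6 × (-6) = 36, not 33 — violated.
#2 a7 + a8 + a4 = -2 + (-6) + 7 = -1 — satisfied.
#3 a4 = 7, but 7 is required to differ — violated.
#4 a3 + a6 = -8 + (-6) = -14; -14 ≥ -16, bound -16 not met — violated.
#5 a3 = -8 is not in {-9, -4} — violated.
#6 values -6, 8, -8 are pairwise distinct — satisfied.

Constraints 1, 3, 4, 5 do not hold.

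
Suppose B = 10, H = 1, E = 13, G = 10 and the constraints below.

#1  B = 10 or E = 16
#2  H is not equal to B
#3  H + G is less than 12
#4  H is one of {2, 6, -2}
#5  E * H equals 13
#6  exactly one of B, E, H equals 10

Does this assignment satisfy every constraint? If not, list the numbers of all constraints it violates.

#1 B = 10 = 10 (first disjunct) — holds.
#2 H = 1, B = 10; distinct — holds.
#3 H + G = 1 + 10 = 11; 11 < 12 — holds.
#4 H = 1 is not in {2, 6, -2} — does not hold.
#5 E * H = 13 * 1 = 13 — holds.
#6 B=10, E=13, H=1; 1 of them equals 10 — holds.

Violated: 4.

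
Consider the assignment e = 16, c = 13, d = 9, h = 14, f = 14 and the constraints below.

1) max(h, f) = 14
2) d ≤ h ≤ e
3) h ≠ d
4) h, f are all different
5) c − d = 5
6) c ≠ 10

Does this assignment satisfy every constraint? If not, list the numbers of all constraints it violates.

1) max(14, 14) = 14 — OK.
2) values 9 ≤ 14 ≤ 16 — OK.
3) h = 14, d = 9; distinct — OK.
4) h = f = 14, not all different — violated.
5) c − d = 13 − 9 = 4, not 5 — violated.
6) c = 13, and 13 ≠ 10 — OK.

Constraints 4, 5 are violated.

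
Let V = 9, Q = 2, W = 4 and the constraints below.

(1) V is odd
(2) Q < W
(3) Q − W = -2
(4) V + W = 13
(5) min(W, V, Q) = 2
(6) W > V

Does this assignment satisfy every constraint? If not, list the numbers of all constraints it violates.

Constraint 6 is violated.

(1) V = 9 is odd  ✔
(2) Q = 2, W = 4; 2 < 4  ✔
(3) Q − W = 2 − 4 = -2  ✔
(4) V + W = 9 + 4 = 13  ✔
(5) min(4, 9, 2) = 2  ✔
(6) W = 4, V = 9; 4 ≤ 9 (want >)  ✘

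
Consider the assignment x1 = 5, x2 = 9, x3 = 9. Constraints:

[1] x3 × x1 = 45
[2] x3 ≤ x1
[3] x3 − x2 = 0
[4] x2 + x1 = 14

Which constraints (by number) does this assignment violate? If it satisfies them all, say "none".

[1] x3 × x1 = 9 × 5 = 45  holds
[2] x3 = 9, x1 = 5; 9 > 5 (want ≤)  fails
[3] x3 − x2 = 9 − 9 = 0  holds
[4] x2 + x1 = 9 + 5 = 14  holds

Violated: 2.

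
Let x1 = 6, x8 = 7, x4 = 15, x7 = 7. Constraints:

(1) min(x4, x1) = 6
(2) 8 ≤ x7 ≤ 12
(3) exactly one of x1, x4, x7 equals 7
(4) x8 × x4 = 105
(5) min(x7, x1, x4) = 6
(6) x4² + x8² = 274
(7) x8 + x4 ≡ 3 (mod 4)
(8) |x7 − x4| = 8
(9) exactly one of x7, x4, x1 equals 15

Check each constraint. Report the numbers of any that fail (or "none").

No — constraints 2, 7 are not satisfied.

(1) min(15, 6) = 6  yes
(2) x7 = 7 is outside [8, 12]  no
(3) x1=6, x4=15, x7=7; 1 of them equals 7  yes
(4) x8 × x4 = 7 × 15 = 105  yes
(5) min(7, 6, 15) = 6  yes
(6) x4² + x8² = 15² + 7² = 225 + 49 = 274  yes
(7) x8 + x4 = 22; 22 mod 4 = 2, not 3  no
(8) |7 − 15| = 8  yes
(9) x7=7, x4=15, x1=6; 1 of them equals 15  yes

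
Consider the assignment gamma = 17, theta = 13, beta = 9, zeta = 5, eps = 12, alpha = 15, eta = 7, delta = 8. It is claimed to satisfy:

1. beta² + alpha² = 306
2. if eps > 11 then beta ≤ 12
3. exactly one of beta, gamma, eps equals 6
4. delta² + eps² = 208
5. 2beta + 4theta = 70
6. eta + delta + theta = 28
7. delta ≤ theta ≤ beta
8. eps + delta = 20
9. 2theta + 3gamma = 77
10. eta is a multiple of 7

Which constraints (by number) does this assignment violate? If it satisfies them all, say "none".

1. beta² + alpha² = 9² + 15² = 81 + 225 = 306 — holds.
2. eps = 12 > 11, so we need beta ≤ 12; beta = 9 ≤ 12 — holds.
3. beta=9, gamma=17, eps=12; 0 of them equal 6, not exactly one — fails.
4. delta² + eps² = 8² + 12² = 64 + 144 = 208 — holds.
5. 2beta + 4theta = 2(9) + 4(13) = 70 — holds.
6. eta + delta + theta = 7 + 8 + 13 = 28 — holds.
7. values 8, 13, 9; theta = 13 is not ≤ beta = 9 — fails.
8. eps + delta = 12 + 8 = 20 — holds.
9. 2theta + 3gamma = 2(13) + 3(17) = 77 — holds.
10. 7 / 7 = 1, so 7 divides 7 — holds.

The assignment fails constraints 3 and 7.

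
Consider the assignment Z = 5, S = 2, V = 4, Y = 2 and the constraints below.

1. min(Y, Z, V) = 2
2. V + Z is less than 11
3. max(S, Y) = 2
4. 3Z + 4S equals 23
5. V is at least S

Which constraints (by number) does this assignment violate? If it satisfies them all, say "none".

1. min(2, 5, 4) = 2 — holds.
2. V + Z = 4 + 5 = 9; 9 < 11 — holds.
3. max(2, 2) = 2 — holds.
4. 3Z + 4S = 3(5) + 4(2) = 23 — holds.
5. V = 4, S = 2; 4 ≥ 2 — holds.

All constraints are satisfied.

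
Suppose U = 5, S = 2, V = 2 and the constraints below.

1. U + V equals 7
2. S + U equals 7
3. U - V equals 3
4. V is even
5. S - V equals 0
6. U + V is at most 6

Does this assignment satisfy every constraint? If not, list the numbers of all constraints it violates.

1. U + V = 5 + 2 = 7 — OK.
2. S + U = 2 + 5 = 7 — OK.
3. U - V = 5 - 2 = 3 — OK.
4. V = 2 is even — OK.
5. S - V = 2 - 2 = 0 — OK.
6. U + V = 5 + 2 = 7; 7 > 6, bound 6 not met — violated.

Constraint 6 is violated.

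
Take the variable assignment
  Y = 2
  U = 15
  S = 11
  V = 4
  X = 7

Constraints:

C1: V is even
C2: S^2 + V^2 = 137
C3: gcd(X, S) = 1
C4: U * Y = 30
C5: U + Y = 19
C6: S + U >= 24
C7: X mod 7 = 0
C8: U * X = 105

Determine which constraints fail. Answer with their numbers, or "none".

No — constraint 5 is not satisfied.

C1: V = 4 is even — holds.
C2: S^2 + V^2 = 11^2 + 4^2 = 121 + 16 = 137 — holds.
C3: gcd(7, 11) = 1 — holds.
C4: U * Y = 15 * 2 = 30 — holds.
C5: U + Y = 15 + 2 = 17, not 19 — does not hold.
C6: S + U = 11 + 15 = 26; 26 ≥ 24 — holds.
C7: 7 mod 7 = 0 — holds.
C8: U * X = 15 * 7 = 105 — holds.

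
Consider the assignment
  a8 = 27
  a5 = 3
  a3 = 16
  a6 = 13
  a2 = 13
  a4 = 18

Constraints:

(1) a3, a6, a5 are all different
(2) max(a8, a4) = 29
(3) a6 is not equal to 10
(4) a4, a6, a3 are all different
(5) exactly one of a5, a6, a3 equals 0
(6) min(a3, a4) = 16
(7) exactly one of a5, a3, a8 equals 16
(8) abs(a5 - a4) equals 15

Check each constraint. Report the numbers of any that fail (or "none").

(1) values 16, 13, 3 are pairwise distinct  OK
(2) max(27, 18) = 27, not 29  FAIL
(3) a6 = 13, and 13 ≠ 10  OK
(4) values 18, 13, 16 are pairwise distinct  OK
(5) a5=3, a6=13, a3=16; 0 of them equal 0, not exactly one  FAIL
(6) min(16, 18) = 16  OK
(7) a5=3, a3=16, a8=27; 1 of them equals 16  OK
(8) abs(3 - 18) = 15  OK

Constraints 2 and 5 do not hold.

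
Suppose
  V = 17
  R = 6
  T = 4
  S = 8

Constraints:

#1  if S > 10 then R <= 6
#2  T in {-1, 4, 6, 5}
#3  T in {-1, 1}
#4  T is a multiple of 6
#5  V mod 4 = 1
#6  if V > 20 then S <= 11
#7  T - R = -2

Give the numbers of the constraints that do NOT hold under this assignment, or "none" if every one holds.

#1 S = 8, not > 10; antecedent false, conditional vacuously true  true
#2 T = 4 is in {-1, 4, 6, 5}  true
#3 T = 4 is not in {-1, 1}  false
#4 4 = 6*0 + 4, so 6 does not divide 4  false
#5 17 mod 4 = 1  true
#6 V = 17, not > 20; antecedent false, conditional vacuously true  true
#7 T - R = 4 - 6 = -2  true

Constraints 3 and 4 do not hold.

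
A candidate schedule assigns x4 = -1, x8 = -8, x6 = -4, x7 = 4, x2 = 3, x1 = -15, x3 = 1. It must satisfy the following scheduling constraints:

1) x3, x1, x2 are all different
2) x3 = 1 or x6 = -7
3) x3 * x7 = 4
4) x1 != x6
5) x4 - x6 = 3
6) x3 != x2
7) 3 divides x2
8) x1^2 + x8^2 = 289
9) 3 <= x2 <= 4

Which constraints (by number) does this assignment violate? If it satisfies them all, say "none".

None — every constraint holds.

1) values 1, -15, 3 are pairwise distinct — OK.
2) x3 = 1 = 1 (first disjunct) — OK.
3) x3 * x7 = 1 * 4 = 4 — OK.
4) x1 = -15, x6 = -4; distinct — OK.
5) x4 - x6 = -1 - (-4) = 3 — OK.
6) x3 = 1, x2 = 3; distinct — OK.
7) 3 / 3 = 1, so 3 divides 3 — OK.
8) x1^2 + x8^2 = (-15)^2 + (-8)^2 = 225 + 64 = 289 — OK.
9) x2 = 3 lies in [3, 4] — OK.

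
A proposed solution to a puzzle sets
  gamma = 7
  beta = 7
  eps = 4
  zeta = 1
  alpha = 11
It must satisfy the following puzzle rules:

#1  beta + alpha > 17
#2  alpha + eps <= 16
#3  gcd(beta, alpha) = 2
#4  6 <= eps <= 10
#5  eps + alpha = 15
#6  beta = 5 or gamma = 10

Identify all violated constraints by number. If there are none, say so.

#1 beta + alpha = 7 + 11 = 18; 18 > 17 — satisfied.
#2 alpha + eps = 11 + 4 = 15; 15 ≤ 16 — satisfied.
#3 gcd(7, 11) = 1, not 2 — violated.
#4 eps = 4 is outside [6, 10] — violated.
#5 eps + alpha = 4 + 11 = 15 — satisfied.
#6 beta = 7 ≠ 5 and gamma = 7 ≠ 10; both disjuncts false — violated.

No — constraints 3, 4, 6 are not satisfied.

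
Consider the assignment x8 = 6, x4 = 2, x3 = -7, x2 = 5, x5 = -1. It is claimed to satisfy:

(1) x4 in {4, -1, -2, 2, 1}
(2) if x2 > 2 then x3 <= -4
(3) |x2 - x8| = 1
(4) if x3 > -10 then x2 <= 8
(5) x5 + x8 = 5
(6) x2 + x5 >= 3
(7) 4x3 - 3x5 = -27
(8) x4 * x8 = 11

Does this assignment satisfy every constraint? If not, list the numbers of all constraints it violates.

The assignment fails constraints 7 and 8.

(1) x4 = 2 is in {4, -1, -2, 2, 1}  OK
(2) x2 = 5 > 2, so we need x3 ≤ -4; x3 = -7 ≤ -4  OK
(3) |5 - 6| = 1  OK
(4) x3 = -7 > -10, so we need x2 ≤ 8; x2 = 5 ≤ 8  OK
(5) x5 + x8 = -1 + 6 = 5  OK
(6) x2 + x5 = 5 + (-1) = 4; 4 ≥ 3  OK
(7) 4x3 - 3x5 = 4(-7) - 3(-1) = -25, not -27  FAIL
(8) x4 * x8 = 2 * 6 = 12, not 11  FAIL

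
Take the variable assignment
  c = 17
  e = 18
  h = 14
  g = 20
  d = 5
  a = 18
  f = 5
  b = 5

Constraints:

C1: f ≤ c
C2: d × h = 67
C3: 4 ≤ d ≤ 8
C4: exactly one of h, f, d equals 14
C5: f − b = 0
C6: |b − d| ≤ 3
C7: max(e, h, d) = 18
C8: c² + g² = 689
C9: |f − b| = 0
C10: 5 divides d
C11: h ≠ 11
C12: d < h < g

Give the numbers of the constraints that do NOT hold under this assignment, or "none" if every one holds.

C1: f = 5, c = 17; 5 ≤ 17 — OK.
C2: d × h = 5 × 14 = 70, not 67 — violated.
C3: d = 5 lies in [4, 8] — OK.
C4: h=14, f=5, d=5; 1 of them equals 14 — OK.
C5: f − b = 5 − 5 = 0 — OK.
C6: |5 − 5| = 0; 0 ≤ 3 — OK.
C7: max(18, 14, 5) = 18 — OK.
C8: c² + g² = 17² + 20² = 289 + 400 = 689 — OK.
C9: |5 − 5| = 0 — OK.
C10: 5 / 5 = 1, so 5 divides 5 — OK.
C11: h = 14, and 14 ≠ 11 — OK.
C12: values 5 < 14 < 20 — OK.

Violated: 2.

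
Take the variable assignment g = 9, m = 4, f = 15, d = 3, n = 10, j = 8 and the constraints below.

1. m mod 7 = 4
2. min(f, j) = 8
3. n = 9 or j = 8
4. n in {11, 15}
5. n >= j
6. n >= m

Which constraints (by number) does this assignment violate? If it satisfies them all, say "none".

Constraint 4 is violated.

1. 4 mod 7 = 4 — holds.
2. min(15, 8) = 8 — holds.
3. n = 10 ≠ 9, but j = 8 = 8 (second disjunct) — holds.
4. n = 10 is not in {11, 15} — fails.
5. n = 10, j = 8; 10 ≥ 8 — holds.
6. n = 10, m = 4; 10 ≥ 4 — holds.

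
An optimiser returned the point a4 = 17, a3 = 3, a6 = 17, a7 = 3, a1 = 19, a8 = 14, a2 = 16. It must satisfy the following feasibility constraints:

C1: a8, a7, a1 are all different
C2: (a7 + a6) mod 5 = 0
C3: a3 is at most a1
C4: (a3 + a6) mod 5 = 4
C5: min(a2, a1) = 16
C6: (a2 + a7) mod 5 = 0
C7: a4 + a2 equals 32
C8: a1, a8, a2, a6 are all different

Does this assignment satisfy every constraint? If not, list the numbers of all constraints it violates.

C1: values 14, 3, 19 are pairwise distinct — holds.
C2: a7 + a6 = 20; 20 mod 5 = 0 — holds.
C3: a3 = 3, a1 = 19; 3 ≤ 19 — holds.
C4: a3 + a6 = 20; 20 mod 5 = 0, not 4 — fails.
C5: min(16, 19) = 16 — holds.
C6: a2 + a7 = 19; 19 mod 5 = 4, not 0 — fails.
C7: a4 + a2 = 17 + 16 = 33, not 32 — fails.
C8: values 19, 14, 16, 17 are pairwise distinct — holds.

The assignment fails constraints 4, 6, and 7.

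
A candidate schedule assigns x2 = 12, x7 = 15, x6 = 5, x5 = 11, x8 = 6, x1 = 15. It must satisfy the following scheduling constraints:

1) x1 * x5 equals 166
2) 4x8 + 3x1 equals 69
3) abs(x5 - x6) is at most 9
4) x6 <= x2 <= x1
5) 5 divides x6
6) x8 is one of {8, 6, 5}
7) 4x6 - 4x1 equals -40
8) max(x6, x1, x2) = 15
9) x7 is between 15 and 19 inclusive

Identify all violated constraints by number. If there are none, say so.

Violated: 1.

1) x1 * x5 = 15 * 11 = 165, not 166  ✘
2) 4x8 + 3x1 = 4(6) + 3(15) = 69  ✔
3) abs(11 - 5) = 6; 6 ≤ 9  ✔
4) values 5 <= 12 <= 15  ✔
5) 5 / 5 = 1, so 5 divides 5  ✔
6) x8 = 6 is in {8, 6, 5}  ✔
7) 4x6 - 4x1 = 4(5) - 4(15) = -40  ✔
8) max(5, 15, 12) = 15  ✔
9) x7 = 15 lies in [15, 19]  ✔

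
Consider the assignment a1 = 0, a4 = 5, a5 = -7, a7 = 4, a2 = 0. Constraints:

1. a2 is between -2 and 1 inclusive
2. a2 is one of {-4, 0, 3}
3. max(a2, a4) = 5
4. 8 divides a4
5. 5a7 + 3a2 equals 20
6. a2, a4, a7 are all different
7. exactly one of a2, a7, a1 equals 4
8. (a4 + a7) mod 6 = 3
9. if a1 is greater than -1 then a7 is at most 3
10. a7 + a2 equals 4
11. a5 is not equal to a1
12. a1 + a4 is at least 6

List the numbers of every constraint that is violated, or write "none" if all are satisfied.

1. a2 = 0 lies in [-2, 1] — holds.
2. a2 = 0 is in {-4, 0, 3} — holds.
3. max(0, 5) = 5 — holds.
4. 5 = 8*0 + 5, so 8 does not divide 5 — fails.
5. 5a7 + 3a2 = 5(4) + 3(0) = 20 — holds.
6. values 0, 5, 4 are pairwise distinct — holds.
7. a2=0, a7=4, a1=0; 1 of them equals 4 — holds.
8. a4 + a7 = 9; 9 mod 6 = 3 — holds.
9. a1 = 0 > -1, so we need a7 ≤ 3; but a7 = 4 > 3 — fails.
10. a7 + a2 = 4 + 0 = 4 — holds.
11. a5 = -7, a1 = 0; distinct — holds.
12. a1 + a4 = 0 + 5 = 5; 5 < 6, bound 6 not met — fails.

Constraints 4, 9, and 12 are violated.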